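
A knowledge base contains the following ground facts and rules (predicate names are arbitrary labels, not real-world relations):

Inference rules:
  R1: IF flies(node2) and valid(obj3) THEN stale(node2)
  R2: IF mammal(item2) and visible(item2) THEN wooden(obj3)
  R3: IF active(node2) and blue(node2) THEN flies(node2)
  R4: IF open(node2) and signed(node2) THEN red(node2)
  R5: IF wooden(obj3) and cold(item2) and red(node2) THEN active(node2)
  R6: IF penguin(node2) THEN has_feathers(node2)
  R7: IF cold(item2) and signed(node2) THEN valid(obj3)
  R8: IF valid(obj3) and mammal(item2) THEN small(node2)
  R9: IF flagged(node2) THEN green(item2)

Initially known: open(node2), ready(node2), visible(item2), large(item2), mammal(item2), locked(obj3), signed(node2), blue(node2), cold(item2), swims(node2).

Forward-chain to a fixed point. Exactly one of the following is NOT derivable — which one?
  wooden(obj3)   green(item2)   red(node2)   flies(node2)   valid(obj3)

Round 1: R2 [IF mammal(item2) and visible(item2) THEN wooden(obj3)]; R4 [IF open(node2) and signed(node2) THEN red(node2)]; R7 [IF cold(item2) and signed(node2) THEN valid(obj3)]. New: wooden(obj3), red(node2), valid(obj3).
Round 2: R5 [IF wooden(obj3) and cold(item2) and red(node2) THEN active(node2)]; R8 [IF valid(obj3) and mammal(item2) THEN small(node2)]. New: active(node2), small(node2).
Round 3: R3 [IF active(node2) and blue(node2) THEN flies(node2)]. New: flies(node2).
Round 4: R1 [IF flies(node2) and valid(obj3) THEN stale(node2)]. New: stale(node2).
Derived: red(node2) (round 1), valid(obj3) (round 1), wooden(obj3) (round 1), flies(node2) (round 3). green(item2) never appears in any round.

green(item2)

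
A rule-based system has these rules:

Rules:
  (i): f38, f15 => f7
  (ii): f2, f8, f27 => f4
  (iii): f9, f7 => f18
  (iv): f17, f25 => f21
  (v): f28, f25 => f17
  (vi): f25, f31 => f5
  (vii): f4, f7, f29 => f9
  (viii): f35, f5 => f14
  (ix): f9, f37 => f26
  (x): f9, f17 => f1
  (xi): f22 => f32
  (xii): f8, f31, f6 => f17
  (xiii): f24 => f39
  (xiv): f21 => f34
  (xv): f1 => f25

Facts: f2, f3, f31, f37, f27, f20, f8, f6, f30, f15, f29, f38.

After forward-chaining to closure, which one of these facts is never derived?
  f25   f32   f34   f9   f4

f32

[1] (i) [f38, f15 => f7]; (ii) [f2, f8, f27 => f4]; (xii) [f8, f31, f6 => f17]. ⇒ new: f7, f4, f17.
[2] (vii) [f4, f7, f29 => f9]. ⇒ new: f9.
[3] (iii) [f9, f7 => f18]; (ix) [f9, f37 => f26]; (x) [f9, f17 => f1]. ⇒ new: f18, f26, f1.
[4] (xv) [f1 => f25]. ⇒ new: f25.
[5] (iv) [f17, f25 => f21]; (vi) [f25, f31 => f5]. ⇒ new: f21, f5.
[6] (xiv) [f21 => f34]. ⇒ new: f34.
Derived: f9 (round 2), f4 (round 1), f25 (round 4), f34 (round 6). f32 never appears in any round.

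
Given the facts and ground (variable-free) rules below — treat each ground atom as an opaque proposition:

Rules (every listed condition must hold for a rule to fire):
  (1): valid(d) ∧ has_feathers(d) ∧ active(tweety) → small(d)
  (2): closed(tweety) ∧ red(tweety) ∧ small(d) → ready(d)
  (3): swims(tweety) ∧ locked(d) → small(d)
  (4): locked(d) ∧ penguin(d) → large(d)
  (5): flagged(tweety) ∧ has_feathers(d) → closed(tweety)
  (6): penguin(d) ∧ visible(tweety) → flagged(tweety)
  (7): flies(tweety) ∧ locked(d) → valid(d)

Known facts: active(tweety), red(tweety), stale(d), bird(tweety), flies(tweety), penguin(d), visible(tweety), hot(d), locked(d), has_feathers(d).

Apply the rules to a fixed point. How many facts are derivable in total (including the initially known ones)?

Round 1: (4) [locked(d) ∧ penguin(d) → large(d)]; (6) [penguin(d) ∧ visible(tweety) → flagged(tweety)]; (7) [flies(tweety) ∧ locked(d) → valid(d)]. Adds large(d), flagged(tweety), valid(d).
Round 2: (1) [valid(d) ∧ has_feathers(d) ∧ active(tweety) → small(d)]; (5) [flagged(tweety) ∧ has_feathers(d) → closed(tweety)]. Adds small(d), closed(tweety).
Round 3: (2) [closed(tweety) ∧ red(tweety) ∧ small(d) → ready(d)]. Adds ready(d).
Closure: {active(tweety), bird(tweety), closed(tweety), flagged(tweety), flies(tweety), has_feathers(d), hot(d), large(d), locked(d), penguin(d), ready(d), red(tweety), small(d), stale(d), valid(d), visible(tweety)} — 16 facts.

16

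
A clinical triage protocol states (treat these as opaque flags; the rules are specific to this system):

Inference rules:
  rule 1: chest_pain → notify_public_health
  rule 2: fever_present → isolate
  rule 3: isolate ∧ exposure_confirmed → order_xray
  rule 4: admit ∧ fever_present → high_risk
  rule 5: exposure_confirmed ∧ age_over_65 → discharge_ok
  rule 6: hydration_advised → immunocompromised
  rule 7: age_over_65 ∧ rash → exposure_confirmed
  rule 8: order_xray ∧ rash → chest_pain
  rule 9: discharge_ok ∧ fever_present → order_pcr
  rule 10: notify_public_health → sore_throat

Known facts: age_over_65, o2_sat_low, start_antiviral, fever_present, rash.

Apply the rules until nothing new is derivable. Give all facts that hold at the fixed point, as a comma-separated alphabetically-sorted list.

age_over_65, chest_pain, discharge_ok, exposure_confirmed, fever_present, isolate, notify_public_health, o2_sat_low, order_pcr, order_xray, rash, sore_throat, start_antiviral

Round 1: rule 2 [fever_present → isolate]; rule 7 [age_over_65 ∧ rash → exposure_confirmed]. New: isolate, exposure_confirmed.
Round 2: rule 3 [isolate ∧ exposure_confirmed → order_xray]; rule 5 [exposure_confirmed ∧ age_over_65 → discharge_ok]. New: order_xray, discharge_ok.
Round 3: rule 8 [order_xray ∧ rash → chest_pain]; rule 9 [discharge_ok ∧ fever_present → order_pcr]. New: chest_pain, order_pcr.
Round 4: rule 1 [chest_pain → notify_public_health]. New: notify_public_health.
Round 5: rule 10 [notify_public_health → sore_throat]. New: sore_throat.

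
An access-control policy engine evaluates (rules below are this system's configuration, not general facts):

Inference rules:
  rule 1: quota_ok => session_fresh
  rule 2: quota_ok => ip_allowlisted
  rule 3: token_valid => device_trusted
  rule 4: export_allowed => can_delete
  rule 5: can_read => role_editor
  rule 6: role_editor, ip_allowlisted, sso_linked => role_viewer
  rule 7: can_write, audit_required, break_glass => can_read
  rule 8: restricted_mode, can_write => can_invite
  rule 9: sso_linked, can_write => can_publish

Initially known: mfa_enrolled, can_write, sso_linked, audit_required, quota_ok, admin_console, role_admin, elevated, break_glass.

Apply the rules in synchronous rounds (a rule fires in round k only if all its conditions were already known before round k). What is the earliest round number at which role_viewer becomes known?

[1] rule 1 [quota_ok => session_fresh]; rule 2 [quota_ok => ip_allowlisted]; rule 7 [can_write, audit_required, break_glass => can_read]; rule 9 [sso_linked, can_write => can_publish]. ⇒ new: session_fresh, ip_allowlisted, can_read, can_publish.
[2] rule 5 [can_read => role_editor]. ⇒ new: role_editor.
[3] rule 6 [role_editor, ip_allowlisted, sso_linked => role_viewer]. ⇒ new: role_viewer.
role_viewer first appears in round 3.

3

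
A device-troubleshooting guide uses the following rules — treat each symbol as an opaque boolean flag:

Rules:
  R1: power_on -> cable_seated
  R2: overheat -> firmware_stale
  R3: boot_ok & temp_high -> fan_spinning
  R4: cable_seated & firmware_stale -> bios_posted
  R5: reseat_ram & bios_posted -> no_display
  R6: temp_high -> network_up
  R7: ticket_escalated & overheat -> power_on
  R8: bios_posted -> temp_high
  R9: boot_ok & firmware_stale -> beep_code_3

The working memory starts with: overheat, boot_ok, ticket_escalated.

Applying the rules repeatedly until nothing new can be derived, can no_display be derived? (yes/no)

no

Round 1: R2 [overheat -> firmware_stale]; R7 [ticket_escalated & overheat -> power_on]. New: firmware_stale, power_on.
Round 2: R1 [power_on -> cable_seated]; R9 [boot_ok & firmware_stale -> beep_code_3]. New: cable_seated, beep_code_3.
Round 3: R4 [cable_seated & firmware_stale -> bios_posted]. New: bios_posted.
Round 4: R8 [bios_posted -> temp_high]. New: temp_high.
Round 5: R3 [boot_ok & temp_high -> fan_spinning]; R6 [temp_high -> network_up]. New: fan_spinning, network_up.
Fixed point reached. no_display is concluded only by R5; R5 needs reseat_ram (never derived).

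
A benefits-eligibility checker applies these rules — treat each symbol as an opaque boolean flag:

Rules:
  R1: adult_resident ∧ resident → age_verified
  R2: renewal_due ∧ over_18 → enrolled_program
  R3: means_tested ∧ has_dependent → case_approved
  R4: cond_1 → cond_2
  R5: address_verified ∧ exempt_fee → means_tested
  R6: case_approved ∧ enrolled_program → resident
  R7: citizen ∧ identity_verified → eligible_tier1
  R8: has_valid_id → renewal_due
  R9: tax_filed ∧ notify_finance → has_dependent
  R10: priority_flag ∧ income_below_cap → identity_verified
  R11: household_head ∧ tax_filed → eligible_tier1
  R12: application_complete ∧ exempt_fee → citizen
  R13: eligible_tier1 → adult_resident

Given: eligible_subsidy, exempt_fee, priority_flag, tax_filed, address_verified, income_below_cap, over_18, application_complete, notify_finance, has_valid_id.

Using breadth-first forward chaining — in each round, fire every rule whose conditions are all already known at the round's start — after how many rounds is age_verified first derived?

Round 1 — R5, R8, R9, R10, R12, derive means_tested, renewal_due, has_dependent, identity_verified, citizen.
Round 2 — R2, R3, R7, derive enrolled_program, case_approved, eligible_tier1.
Round 3 — R6, R13, derive resident, adult_resident.
Round 4 — R1, derive age_verified.
age_verified first appears in round 4.

4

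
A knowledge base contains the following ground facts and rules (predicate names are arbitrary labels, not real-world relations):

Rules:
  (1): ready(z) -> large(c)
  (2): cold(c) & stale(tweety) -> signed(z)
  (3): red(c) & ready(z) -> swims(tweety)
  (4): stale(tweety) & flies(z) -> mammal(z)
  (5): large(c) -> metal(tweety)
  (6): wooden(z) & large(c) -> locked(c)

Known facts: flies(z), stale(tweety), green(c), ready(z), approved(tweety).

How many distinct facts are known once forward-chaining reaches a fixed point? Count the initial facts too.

Round 1 fires (1), (4), giving large(c), mammal(z).
Round 2 fires (5), giving metal(tweety).
Closure: {approved(tweety), flies(z), green(c), large(c), mammal(z), metal(tweety), ready(z), stale(tweety)} — 8 facts.

8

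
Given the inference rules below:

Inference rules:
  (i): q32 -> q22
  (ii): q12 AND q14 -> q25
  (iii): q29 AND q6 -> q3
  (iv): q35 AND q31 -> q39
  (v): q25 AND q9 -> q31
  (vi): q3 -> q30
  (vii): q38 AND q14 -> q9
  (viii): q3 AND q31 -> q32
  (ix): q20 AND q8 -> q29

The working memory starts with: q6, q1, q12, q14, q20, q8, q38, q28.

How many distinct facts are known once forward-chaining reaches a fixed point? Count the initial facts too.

Round 1: (ii) [q12 AND q14 -> q25]; (vii) [q38 AND q14 -> q9]; (ix) [q20 AND q8 -> q29]. Adds q25, q9, q29.
Round 2: (iii) [q29 AND q6 -> q3]; (v) [q25 AND q9 -> q31]. Adds q3, q31.
Round 3: (vi) [q3 -> q30]; (viii) [q3 AND q31 -> q32]. Adds q30, q32.
Round 4: (i) [q32 -> q22]. Adds q22.
Closure: {q1, q12, q14, q20, q22, q25, q28, q29, q3, q30, q31, q32, q38, q6, q8, q9} — 16 facts.

16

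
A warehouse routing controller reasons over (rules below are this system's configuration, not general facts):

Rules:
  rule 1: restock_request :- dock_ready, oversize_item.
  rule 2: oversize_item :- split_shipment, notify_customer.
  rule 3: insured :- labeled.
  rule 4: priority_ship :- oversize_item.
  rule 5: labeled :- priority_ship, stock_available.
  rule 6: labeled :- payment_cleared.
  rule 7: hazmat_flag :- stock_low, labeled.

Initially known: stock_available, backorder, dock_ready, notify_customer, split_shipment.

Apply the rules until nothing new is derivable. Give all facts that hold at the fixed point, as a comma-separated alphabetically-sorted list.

Round 1 — rule 2, derive oversize_item.
Round 2 — rule 1, rule 4, derive restock_request, priority_ship.
Round 3 — rule 5, derive labeled.
Round 4 — rule 3, derive insured.

backorder, dock_ready, insured, labeled, notify_customer, oversize_item, priority_ship, restock_request, split_shipment, stock_available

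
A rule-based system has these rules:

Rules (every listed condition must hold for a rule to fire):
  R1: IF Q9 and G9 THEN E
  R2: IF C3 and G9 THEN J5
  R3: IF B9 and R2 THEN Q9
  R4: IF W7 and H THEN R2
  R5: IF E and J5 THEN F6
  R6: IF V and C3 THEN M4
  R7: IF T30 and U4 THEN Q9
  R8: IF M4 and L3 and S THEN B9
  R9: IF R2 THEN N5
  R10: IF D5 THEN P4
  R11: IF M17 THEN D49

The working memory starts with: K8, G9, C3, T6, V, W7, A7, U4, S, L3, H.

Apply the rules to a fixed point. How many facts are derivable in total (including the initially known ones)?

Round 1 fires R2, R4, R6, giving J5, R2, M4.
Round 2 fires R8, R9, giving B9, N5.
Round 3 fires R3, giving Q9.
Round 4 fires R1, giving E.
Round 5 fires R5, giving F6.
Closure: {A7, B9, C3, E, F6, G9, H, J5, K8, L3, M4, N5, Q9, R2, S, T6, U4, V, W7} — 19 facts.

19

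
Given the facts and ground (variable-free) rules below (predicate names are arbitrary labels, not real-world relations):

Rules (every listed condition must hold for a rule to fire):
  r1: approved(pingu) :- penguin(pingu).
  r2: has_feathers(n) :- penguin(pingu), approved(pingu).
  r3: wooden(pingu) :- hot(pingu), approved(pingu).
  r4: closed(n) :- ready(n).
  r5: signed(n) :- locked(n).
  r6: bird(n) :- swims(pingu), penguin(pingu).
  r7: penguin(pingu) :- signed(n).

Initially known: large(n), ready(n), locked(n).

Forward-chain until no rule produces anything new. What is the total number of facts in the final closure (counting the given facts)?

8

Round 1: r4 [closed(n) :- ready(n).]; r5 [signed(n) :- locked(n).]. Adds closed(n), signed(n).
Round 2: r7 [penguin(pingu) :- signed(n).]. Adds penguin(pingu).
Round 3: r1 [approved(pingu) :- penguin(pingu).]. Adds approved(pingu).
Round 4: r2 [has_feathers(n) :- penguin(pingu), approved(pingu).]. Adds has_feathers(n).
Closure: {approved(pingu), closed(n), has_feathers(n), large(n), locked(n), penguin(pingu), ready(n), signed(n)} — 8 facts.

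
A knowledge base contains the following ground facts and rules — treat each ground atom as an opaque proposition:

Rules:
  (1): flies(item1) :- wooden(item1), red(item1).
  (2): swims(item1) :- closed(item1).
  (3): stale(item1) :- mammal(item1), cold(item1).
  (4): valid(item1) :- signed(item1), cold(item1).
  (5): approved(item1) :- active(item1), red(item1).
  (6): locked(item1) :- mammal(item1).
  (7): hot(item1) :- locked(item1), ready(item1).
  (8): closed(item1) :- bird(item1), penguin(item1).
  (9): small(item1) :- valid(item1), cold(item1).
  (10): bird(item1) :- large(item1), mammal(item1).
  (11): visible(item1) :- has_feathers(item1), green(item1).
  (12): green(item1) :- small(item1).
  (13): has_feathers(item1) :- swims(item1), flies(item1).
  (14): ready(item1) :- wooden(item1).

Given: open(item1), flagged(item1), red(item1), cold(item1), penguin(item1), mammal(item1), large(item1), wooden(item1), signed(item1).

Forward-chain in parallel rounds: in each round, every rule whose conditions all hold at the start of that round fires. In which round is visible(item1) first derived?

5

Round 1: (1) [flies(item1) :- wooden(item1), red(item1).]; (3) [stale(item1) :- mammal(item1), cold(item1).]; (4) [valid(item1) :- signed(item1), cold(item1).]; (6) [locked(item1) :- mammal(item1).]; (10) [bird(item1) :- large(item1), mammal(item1).]; (14) [ready(item1) :- wooden(item1).]. New: flies(item1), stale(item1), valid(item1), locked(item1), bird(item1), ready(item1).
Round 2: (7) [hot(item1) :- locked(item1), ready(item1).]; (8) [closed(item1) :- bird(item1), penguin(item1).]; (9) [small(item1) :- valid(item1), cold(item1).]. New: hot(item1), closed(item1), small(item1).
Round 3: (2) [swims(item1) :- closed(item1).]; (12) [green(item1) :- small(item1).]. New: swims(item1), green(item1).
Round 4: (13) [has_feathers(item1) :- swims(item1), flies(item1).]. New: has_feathers(item1).
Round 5: (11) [visible(item1) :- has_feathers(item1), green(item1).]. New: visible(item1).
visible(item1) first appears in round 5.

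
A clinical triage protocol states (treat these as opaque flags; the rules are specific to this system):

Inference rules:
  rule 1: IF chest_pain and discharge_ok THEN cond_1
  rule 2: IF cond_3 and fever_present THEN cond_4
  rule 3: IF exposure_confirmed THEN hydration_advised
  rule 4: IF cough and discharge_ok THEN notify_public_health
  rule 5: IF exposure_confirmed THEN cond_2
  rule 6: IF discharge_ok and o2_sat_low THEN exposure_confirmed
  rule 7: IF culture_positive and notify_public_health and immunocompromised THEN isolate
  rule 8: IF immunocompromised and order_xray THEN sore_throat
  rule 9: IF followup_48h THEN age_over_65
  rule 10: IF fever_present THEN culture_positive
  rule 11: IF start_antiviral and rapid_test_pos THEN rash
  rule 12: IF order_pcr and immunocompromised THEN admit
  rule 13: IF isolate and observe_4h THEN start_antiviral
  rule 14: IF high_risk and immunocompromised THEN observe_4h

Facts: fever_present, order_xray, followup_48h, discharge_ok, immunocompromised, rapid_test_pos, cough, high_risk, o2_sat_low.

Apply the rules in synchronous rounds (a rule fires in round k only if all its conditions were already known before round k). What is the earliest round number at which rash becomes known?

Round 1 — rule 4, rule 6, rule 8, rule 9, rule 10, rule 14, derive notify_public_health, exposure_confirmed, sore_throat, age_over_65, culture_positive, observe_4h.
Round 2 — rule 3, rule 5, rule 7, derive hydration_advised, cond_2, isolate.
Round 3 — rule 13, derive start_antiviral.
Round 4 — rule 11, derive rash.
rash first appears in round 4.

4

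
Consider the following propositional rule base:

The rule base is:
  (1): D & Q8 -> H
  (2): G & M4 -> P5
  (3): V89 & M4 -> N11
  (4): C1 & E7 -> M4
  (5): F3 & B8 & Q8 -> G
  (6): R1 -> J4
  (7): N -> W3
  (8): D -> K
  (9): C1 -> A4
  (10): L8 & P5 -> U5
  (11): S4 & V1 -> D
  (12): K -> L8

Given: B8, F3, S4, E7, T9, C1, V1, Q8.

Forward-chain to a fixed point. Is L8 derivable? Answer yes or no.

Round 1 fires (4), (5), (9), (11), giving M4, G, A4, D.
Round 2 fires (1), (2), (8), giving H, P5, K.
Round 3 fires (12), giving L8.
Round 4 fires (10), giving U5.
L8 appears in round 3, so it is derivable.

yes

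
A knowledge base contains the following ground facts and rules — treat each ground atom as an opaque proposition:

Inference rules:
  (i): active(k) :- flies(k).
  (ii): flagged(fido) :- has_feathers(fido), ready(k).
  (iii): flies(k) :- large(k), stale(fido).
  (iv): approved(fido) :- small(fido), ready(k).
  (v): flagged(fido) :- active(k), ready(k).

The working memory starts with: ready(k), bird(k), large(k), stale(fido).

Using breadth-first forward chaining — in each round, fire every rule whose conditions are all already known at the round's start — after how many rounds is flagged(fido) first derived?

3

Round 1: (iii) [flies(k) :- large(k), stale(fido).]. New: flies(k).
Round 2: (i) [active(k) :- flies(k).]. New: active(k).
Round 3: (v) [flagged(fido) :- active(k), ready(k).]. New: flagged(fido).
flagged(fido) first appears in round 3.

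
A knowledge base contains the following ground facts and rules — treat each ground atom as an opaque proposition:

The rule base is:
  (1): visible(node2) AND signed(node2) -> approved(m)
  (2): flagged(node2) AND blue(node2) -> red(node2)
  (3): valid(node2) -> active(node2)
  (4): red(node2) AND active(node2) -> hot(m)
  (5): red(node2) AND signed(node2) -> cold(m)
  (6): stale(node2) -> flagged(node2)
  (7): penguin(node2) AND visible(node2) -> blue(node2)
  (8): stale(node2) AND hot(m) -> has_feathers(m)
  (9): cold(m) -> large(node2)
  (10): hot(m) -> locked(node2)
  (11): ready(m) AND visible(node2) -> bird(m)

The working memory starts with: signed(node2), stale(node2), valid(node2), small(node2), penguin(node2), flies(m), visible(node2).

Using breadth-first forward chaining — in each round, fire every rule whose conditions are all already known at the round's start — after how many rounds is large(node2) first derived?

4

Round 1 — (1), (3), (6), (7), derive approved(m), active(node2), flagged(node2), blue(node2).
Round 2 — (2), derive red(node2).
Round 3 — (4), (5), derive hot(m), cold(m).
Round 4 — (8), (9), (10), derive has_feathers(m), large(node2), locked(node2).
large(node2) first appears in round 4.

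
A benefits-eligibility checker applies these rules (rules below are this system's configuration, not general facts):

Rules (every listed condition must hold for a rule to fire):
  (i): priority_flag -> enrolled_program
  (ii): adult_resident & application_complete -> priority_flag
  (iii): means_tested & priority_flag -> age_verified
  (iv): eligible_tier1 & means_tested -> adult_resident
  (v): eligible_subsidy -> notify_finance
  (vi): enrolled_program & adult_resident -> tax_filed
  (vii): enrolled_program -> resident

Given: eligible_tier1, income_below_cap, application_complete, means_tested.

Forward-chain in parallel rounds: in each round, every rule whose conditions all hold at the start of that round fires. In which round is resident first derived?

4

Round 1: (iv) [eligible_tier1 & means_tested -> adult_resident]. New: adult_resident.
Round 2: (ii) [adult_resident & application_complete -> priority_flag]. New: priority_flag.
Round 3: (i) [priority_flag -> enrolled_program]; (iii) [means_tested & priority_flag -> age_verified]. New: enrolled_program, age_verified.
Round 4: (vi) [enrolled_program & adult_resident -> tax_filed]; (vii) [enrolled_program -> resident]. New: tax_filed, resident.
resident first appears in round 4.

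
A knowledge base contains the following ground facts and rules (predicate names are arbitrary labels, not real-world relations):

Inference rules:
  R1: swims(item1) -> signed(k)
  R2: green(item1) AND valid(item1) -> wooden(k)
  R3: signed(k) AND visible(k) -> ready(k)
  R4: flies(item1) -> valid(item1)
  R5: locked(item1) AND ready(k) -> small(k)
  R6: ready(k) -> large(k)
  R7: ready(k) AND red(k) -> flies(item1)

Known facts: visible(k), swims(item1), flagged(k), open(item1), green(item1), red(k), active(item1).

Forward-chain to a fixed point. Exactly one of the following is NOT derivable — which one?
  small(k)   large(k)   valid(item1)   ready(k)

Round 1: R1 [swims(item1) -> signed(k)]. Adds signed(k).
Round 2: R3 [signed(k) AND visible(k) -> ready(k)]. Adds ready(k).
Round 3: R6 [ready(k) -> large(k)]; R7 [ready(k) AND red(k) -> flies(item1)]. Adds large(k), flies(item1).
Round 4: R4 [flies(item1) -> valid(item1)]. Adds valid(item1).
Round 5: R2 [green(item1) AND valid(item1) -> wooden(k)]. Adds wooden(k).
Derived: ready(k) (round 2), large(k) (round 3), valid(item1) (round 4). small(k) never appears in any round.

small(k)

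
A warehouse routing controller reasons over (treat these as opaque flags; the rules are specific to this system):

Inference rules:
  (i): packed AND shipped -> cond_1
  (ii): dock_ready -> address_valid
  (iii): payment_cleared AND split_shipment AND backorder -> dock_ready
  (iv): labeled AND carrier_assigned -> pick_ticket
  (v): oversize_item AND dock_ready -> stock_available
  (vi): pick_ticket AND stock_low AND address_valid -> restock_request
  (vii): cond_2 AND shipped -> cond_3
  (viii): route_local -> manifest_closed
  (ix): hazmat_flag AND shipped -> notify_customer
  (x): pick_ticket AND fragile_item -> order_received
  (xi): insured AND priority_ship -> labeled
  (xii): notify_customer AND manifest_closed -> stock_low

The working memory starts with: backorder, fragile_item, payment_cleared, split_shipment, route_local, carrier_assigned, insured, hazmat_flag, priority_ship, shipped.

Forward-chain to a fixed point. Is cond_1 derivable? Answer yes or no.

Round 1: (iii) [payment_cleared AND split_shipment AND backorder -> dock_ready]; (viii) [route_local -> manifest_closed]; (ix) [hazmat_flag AND shipped -> notify_customer]; (xi) [insured AND priority_ship -> labeled]. Adds dock_ready, manifest_closed, notify_customer, labeled.
Round 2: (ii) [dock_ready -> address_valid]; (iv) [labeled AND carrier_assigned -> pick_ticket]; (xii) [notify_customer AND manifest_closed -> stock_low]. Adds address_valid, pick_ticket, stock_low.
Round 3: (vi) [pick_ticket AND stock_low AND address_valid -> restock_request]; (x) [pick_ticket AND fragile_item -> order_received]. Adds restock_request, order_received.
Fixed point reached. cond_1 is concluded only by (i); (i) needs packed (never derived).

no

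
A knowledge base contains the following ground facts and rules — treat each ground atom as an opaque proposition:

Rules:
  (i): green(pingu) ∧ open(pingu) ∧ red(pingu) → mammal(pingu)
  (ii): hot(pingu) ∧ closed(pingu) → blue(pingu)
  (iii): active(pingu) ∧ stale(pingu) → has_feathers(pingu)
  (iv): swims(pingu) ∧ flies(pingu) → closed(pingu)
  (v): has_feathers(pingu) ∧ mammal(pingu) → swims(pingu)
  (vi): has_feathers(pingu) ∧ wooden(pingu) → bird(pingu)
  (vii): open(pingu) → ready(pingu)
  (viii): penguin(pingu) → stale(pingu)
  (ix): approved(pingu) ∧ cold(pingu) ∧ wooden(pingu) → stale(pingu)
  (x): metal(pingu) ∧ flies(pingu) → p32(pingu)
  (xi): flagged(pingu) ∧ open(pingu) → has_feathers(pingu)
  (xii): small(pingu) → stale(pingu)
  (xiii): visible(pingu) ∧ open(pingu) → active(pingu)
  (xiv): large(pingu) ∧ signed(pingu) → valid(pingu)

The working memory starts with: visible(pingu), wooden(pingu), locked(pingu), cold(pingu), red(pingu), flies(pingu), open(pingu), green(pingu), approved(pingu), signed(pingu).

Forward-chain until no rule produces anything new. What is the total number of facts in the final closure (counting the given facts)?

Round 1 fires (i), (vii), (ix), (xiii), giving mammal(pingu), ready(pingu), stale(pingu), active(pingu).
Round 2 fires (iii), giving has_feathers(pingu).
Round 3 fires (v), (vi), giving swims(pingu), bird(pingu).
Round 4 fires (iv), giving closed(pingu).
Closure: {active(pingu), approved(pingu), bird(pingu), closed(pingu), cold(pingu), flies(pingu), green(pingu), has_feathers(pingu), locked(pingu), mammal(pingu), open(pingu), ready(pingu), red(pingu), signed(pingu), stale(pingu), swims(pingu), visible(pingu), wooden(pingu)} — 18 facts.

18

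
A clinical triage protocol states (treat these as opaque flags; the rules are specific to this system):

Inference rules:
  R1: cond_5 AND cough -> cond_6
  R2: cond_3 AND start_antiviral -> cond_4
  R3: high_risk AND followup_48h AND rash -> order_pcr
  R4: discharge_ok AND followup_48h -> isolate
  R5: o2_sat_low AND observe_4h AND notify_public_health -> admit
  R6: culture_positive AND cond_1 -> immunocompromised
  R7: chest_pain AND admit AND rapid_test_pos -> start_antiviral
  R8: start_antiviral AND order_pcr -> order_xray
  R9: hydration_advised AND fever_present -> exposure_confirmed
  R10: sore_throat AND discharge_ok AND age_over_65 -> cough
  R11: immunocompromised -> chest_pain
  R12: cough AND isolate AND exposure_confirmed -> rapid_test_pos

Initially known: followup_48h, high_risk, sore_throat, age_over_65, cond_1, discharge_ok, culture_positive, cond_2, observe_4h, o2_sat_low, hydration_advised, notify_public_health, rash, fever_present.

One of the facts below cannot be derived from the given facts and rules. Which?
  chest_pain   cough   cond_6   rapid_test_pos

Round 1 fires R3, R4, R5, R6, R9, R10, giving order_pcr, isolate, admit, immunocompromised, exposure_confirmed, cough.
Round 2 fires R11, R12, giving chest_pain, rapid_test_pos.
Round 3 fires R7, giving start_antiviral.
Round 4 fires R8, giving order_xray.
Derived: chest_pain (round 2), cough (round 1), rapid_test_pos (round 2). cond_6 never appears in any round.

cond_6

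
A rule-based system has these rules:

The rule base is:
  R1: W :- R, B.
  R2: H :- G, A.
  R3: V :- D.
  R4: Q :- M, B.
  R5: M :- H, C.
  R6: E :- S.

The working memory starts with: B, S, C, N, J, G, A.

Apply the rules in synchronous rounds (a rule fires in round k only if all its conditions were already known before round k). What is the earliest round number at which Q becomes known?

3

Round 1 fires R2, R6, giving H, E.
Round 2 fires R5, giving M.
Round 3 fires R4, giving Q.
Q first appears in round 3.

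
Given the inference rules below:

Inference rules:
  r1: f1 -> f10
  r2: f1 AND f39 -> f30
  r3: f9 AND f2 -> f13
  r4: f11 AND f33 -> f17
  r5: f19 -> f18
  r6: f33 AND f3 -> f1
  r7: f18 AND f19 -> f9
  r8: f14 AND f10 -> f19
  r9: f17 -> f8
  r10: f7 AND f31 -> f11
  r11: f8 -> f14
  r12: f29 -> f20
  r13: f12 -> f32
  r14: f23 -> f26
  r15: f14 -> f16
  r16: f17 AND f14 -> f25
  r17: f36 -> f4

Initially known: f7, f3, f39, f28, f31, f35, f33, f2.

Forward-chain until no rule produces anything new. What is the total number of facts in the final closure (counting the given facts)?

21

[1] r6 [f33 AND f3 -> f1]; r10 [f7 AND f31 -> f11]. ⇒ new: f1, f11.
[2] r1 [f1 -> f10]; r2 [f1 AND f39 -> f30]; r4 [f11 AND f33 -> f17]. ⇒ new: f10, f30, f17.
[3] r9 [f17 -> f8]. ⇒ new: f8.
[4] r11 [f8 -> f14]. ⇒ new: f14.
[5] r8 [f14 AND f10 -> f19]; r15 [f14 -> f16]; r16 [f17 AND f14 -> f25]. ⇒ new: f19, f16, f25.
[6] r5 [f19 -> f18]. ⇒ new: f18.
[7] r7 [f18 AND f19 -> f9]. ⇒ new: f9.
[8] r3 [f9 AND f2 -> f13]. ⇒ new: f13.
Closure: {f1, f10, f11, f13, f14, f16, f17, f18, f19, f2, f25, f28, f3, f30, f31, f33, f35, f39, f7, f8, f9} — 21 facts.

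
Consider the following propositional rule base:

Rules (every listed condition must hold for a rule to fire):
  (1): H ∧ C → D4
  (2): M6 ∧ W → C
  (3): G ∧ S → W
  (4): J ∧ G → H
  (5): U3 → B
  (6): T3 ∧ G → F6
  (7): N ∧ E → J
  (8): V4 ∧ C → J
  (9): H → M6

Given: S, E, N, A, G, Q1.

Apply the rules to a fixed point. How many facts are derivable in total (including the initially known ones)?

12

[1] (3) [G ∧ S → W]; (7) [N ∧ E → J]. ⇒ new: W, J.
[2] (4) [J ∧ G → H]. ⇒ new: H.
[3] (9) [H → M6]. ⇒ new: M6.
[4] (2) [M6 ∧ W → C]. ⇒ new: C.
[5] (1) [H ∧ C → D4]. ⇒ new: D4.
Closure: {A, C, D4, E, G, H, J, M6, N, Q1, S, W} — 12 facts.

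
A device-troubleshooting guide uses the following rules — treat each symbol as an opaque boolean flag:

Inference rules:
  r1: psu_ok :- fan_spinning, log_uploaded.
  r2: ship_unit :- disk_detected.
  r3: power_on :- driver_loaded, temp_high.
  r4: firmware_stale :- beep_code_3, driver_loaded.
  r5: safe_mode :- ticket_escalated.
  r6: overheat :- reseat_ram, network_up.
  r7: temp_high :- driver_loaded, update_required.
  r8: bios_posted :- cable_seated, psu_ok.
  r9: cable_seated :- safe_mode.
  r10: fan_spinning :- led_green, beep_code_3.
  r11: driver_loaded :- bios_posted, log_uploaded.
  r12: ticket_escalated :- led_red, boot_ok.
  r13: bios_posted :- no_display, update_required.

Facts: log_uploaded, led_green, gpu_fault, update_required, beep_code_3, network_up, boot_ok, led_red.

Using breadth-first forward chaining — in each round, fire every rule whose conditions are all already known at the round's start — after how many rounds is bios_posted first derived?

Round 1: r10 [fan_spinning :- led_green, beep_code_3.]; r12 [ticket_escalated :- led_red, boot_ok.]. Adds fan_spinning, ticket_escalated.
Round 2: r1 [psu_ok :- fan_spinning, log_uploaded.]; r5 [safe_mode :- ticket_escalated.]. Adds psu_ok, safe_mode.
Round 3: r9 [cable_seated :- safe_mode.]. Adds cable_seated.
Round 4: r8 [bios_posted :- cable_seated, psu_ok.]. Adds bios_posted.
bios_posted first appears in round 4.

4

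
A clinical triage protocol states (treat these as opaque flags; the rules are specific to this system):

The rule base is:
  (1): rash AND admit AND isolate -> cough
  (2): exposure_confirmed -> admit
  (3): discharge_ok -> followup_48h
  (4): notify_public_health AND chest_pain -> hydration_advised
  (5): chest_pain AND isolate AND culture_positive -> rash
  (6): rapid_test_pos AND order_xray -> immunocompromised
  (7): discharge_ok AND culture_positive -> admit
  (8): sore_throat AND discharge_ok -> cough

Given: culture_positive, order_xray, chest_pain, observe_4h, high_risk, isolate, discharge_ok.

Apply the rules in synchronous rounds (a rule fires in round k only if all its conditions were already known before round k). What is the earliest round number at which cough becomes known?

[1] (3) [discharge_ok -> followup_48h]; (5) [chest_pain AND isolate AND culture_positive -> rash]; (7) [discharge_ok AND culture_positive -> admit]. ⇒ new: followup_48h, rash, admit.
[2] (1) [rash AND admit AND isolate -> cough]. ⇒ new: cough.
cough first appears in round 2.

2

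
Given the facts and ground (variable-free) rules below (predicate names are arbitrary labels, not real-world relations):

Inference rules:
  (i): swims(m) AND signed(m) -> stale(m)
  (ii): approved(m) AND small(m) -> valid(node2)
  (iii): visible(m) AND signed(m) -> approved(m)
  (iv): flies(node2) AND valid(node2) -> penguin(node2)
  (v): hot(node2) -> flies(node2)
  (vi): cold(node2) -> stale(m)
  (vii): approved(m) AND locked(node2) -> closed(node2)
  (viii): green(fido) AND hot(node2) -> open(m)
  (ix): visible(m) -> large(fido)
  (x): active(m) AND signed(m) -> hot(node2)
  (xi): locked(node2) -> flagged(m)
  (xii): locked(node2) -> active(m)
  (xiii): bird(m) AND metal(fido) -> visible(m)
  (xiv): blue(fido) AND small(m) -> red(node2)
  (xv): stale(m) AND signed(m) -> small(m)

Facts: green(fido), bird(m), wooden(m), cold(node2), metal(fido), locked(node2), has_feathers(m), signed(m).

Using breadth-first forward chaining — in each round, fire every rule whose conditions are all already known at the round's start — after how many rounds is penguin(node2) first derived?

4

Round 1: (vi) [cold(node2) -> stale(m)]; (xi) [locked(node2) -> flagged(m)]; (xii) [locked(node2) -> active(m)]; (xiii) [bird(m) AND metal(fido) -> visible(m)]. New: stale(m), flagged(m), active(m), visible(m).
Round 2: (iii) [visible(m) AND signed(m) -> approved(m)]; (ix) [visible(m) -> large(fido)]; (x) [active(m) AND signed(m) -> hot(node2)]; (xv) [stale(m) AND signed(m) -> small(m)]. New: approved(m), large(fido), hot(node2), small(m).
Round 3: (ii) [approved(m) AND small(m) -> valid(node2)]; (v) [hot(node2) -> flies(node2)]; (vii) [approved(m) AND locked(node2) -> closed(node2)]; (viii) [green(fido) AND hot(node2) -> open(m)]. New: valid(node2), flies(node2), closed(node2), open(m).
Round 4: (iv) [flies(node2) AND valid(node2) -> penguin(node2)]. New: penguin(node2).
penguin(node2) first appears in round 4.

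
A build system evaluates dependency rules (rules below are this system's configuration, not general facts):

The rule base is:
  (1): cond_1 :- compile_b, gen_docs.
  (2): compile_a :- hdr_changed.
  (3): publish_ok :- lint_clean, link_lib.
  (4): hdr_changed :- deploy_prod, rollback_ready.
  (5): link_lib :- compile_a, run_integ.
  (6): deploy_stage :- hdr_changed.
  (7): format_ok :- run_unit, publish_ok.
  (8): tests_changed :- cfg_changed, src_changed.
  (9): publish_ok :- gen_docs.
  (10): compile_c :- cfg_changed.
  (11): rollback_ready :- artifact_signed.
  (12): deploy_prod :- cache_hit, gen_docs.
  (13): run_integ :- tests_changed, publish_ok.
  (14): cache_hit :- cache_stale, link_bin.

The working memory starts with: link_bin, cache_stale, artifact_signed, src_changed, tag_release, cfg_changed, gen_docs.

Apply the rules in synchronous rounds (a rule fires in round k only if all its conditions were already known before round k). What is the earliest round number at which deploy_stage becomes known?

4

Round 1: (8) [tests_changed :- cfg_changed, src_changed.]; (9) [publish_ok :- gen_docs.]; (10) [compile_c :- cfg_changed.]; (11) [rollback_ready :- artifact_signed.]; (14) [cache_hit :- cache_stale, link_bin.]. New: tests_changed, publish_ok, compile_c, rollback_ready, cache_hit.
Round 2: (12) [deploy_prod :- cache_hit, gen_docs.]; (13) [run_integ :- tests_changed, publish_ok.]. New: deploy_prod, run_integ.
Round 3: (4) [hdr_changed :- deploy_prod, rollback_ready.]. New: hdr_changed.
Round 4: (2) [compile_a :- hdr_changed.]; (6) [deploy_stage :- hdr_changed.]. New: compile_a, deploy_stage.
deploy_stage first appears in round 4.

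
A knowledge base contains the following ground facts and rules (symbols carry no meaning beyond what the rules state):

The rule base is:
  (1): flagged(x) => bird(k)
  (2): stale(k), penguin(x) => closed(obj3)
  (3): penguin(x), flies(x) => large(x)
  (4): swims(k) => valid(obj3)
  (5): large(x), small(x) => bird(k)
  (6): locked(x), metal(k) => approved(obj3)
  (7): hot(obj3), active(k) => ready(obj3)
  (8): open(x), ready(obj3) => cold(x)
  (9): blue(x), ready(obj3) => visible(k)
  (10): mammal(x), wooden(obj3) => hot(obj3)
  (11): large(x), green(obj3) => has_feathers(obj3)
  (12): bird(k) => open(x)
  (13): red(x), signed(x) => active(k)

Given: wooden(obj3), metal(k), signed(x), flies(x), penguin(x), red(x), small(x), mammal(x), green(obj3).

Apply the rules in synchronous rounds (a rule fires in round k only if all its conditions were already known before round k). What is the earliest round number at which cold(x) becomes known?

Round 1 — (3), (10), (13), derive large(x), hot(obj3), active(k).
Round 2 — (5), (7), (11), derive bird(k), ready(obj3), has_feathers(obj3).
Round 3 — (12), derive open(x).
Round 4 — (8), derive cold(x).
cold(x) first appears in round 4.

4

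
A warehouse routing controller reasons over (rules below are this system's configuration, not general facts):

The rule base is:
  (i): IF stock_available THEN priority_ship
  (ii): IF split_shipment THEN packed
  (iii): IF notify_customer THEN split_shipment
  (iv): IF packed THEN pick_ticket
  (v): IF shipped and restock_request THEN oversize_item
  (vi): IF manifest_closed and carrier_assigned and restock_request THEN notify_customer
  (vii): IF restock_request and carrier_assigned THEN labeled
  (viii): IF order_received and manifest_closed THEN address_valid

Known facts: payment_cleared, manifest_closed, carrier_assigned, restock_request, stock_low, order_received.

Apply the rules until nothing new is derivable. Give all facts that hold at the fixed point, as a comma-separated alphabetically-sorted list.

address_valid, carrier_assigned, labeled, manifest_closed, notify_customer, order_received, packed, payment_cleared, pick_ticket, restock_request, split_shipment, stock_low

Round 1 — (vi), (vii), (viii), derive notify_customer, labeled, address_valid.
Round 2 — (iii), derive split_shipment.
Round 3 — (ii), derive packed.
Round 4 — (iv), derive pick_ticket.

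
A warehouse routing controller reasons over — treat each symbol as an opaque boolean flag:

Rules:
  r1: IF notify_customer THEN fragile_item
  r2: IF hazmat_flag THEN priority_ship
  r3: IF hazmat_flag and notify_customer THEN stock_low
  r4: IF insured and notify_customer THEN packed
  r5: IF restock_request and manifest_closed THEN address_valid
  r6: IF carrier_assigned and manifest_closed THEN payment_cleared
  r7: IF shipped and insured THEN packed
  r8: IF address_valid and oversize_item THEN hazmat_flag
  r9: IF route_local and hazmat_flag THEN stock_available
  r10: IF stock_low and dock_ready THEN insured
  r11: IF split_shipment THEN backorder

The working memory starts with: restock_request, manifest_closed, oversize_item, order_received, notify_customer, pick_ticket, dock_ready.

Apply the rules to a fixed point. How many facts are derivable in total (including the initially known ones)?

[1] r1 [IF notify_customer THEN fragile_item]; r5 [IF restock_request and manifest_closed THEN address_valid]. ⇒ new: fragile_item, address_valid.
[2] r8 [IF address_valid and oversize_item THEN hazmat_flag]. ⇒ new: hazmat_flag.
[3] r2 [IF hazmat_flag THEN priority_ship]; r3 [IF hazmat_flag and notify_customer THEN stock_low]. ⇒ new: priority_ship, stock_low.
[4] r10 [IF stock_low and dock_ready THEN insured]. ⇒ new: insured.
[5] r4 [IF insured and notify_customer THEN packed]. ⇒ new: packed.
Closure: {address_valid, dock_ready, fragile_item, hazmat_flag, insured, manifest_closed, notify_customer, order_received, oversize_item, packed, pick_ticket, priority_ship, restock_request, stock_low} — 14 facts.

14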